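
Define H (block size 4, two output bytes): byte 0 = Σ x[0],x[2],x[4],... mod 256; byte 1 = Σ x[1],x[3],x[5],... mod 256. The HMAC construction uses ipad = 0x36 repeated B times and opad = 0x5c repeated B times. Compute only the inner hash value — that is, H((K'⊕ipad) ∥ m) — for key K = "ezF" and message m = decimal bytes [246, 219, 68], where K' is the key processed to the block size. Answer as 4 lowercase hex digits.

fd5d

Key "ezF" = 65 7a 46 is 3 bytes ≤ B = 4; zero-pad to 4 bytes: K' = 65 7a 46 00.
K' ⊕ ipad = 53 4c 70 36.
Inner input = 53 4c 70 36 ∥ f6 db 44.
Inner hash: even-index sum = 509 mod 256 = 253; odd-index sum = 349 mod 256 = 93 → fd 5d.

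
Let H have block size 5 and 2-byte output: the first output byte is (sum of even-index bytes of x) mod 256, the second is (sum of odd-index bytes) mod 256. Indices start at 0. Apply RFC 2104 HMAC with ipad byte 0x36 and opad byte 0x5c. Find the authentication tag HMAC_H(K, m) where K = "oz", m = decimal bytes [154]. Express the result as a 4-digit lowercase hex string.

Key "oz" = 6f 7a is 2 bytes ≤ B = 5; zero-pad to 5 bytes: K' = 6f 7a 00 00 00.
K' ⊕ ipad = 59 4c 36 36 36.  K' ⊕ opad = 33 26 5c 5c 5c.
Inner input = (K'⊕ipad) ∥ m = 59 4c 36 36 36 ∥ 9a.
Inner hash: even-index sum = 197 mod 256 = 197; odd-index sum = 284 mod 256 = 28 → c5 1c.
Outer input = (K'⊕opad) ∥ inner = 33 26 5c 5c 5c ∥ c5 1c.
Outer hash (tag): even-index sum = 263 mod 256 = 7; odd-index sum = 327 mod 256 = 71 → 07 47.

0747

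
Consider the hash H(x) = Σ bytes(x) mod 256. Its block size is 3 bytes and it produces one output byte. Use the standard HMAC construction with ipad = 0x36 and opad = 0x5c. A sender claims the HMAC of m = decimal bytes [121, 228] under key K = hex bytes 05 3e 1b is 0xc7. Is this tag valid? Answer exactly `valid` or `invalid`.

valid

Key hex bytes 05 3e 1b is exactly B = 3 bytes: K' = 05 3e 1b.
K' ⊕ ipad = 33 08 2d; K' ⊕ opad = 59 62 47.
Inner hash: sum = 51+8+45+121+228 = 453; mod 256 = 197 → c5.
Outer hash (recomputed tag): sum = 89+98+71+197 = 455; mod 256 = 199 → c7.
Recomputed tag = c7; claimed = c7 → match.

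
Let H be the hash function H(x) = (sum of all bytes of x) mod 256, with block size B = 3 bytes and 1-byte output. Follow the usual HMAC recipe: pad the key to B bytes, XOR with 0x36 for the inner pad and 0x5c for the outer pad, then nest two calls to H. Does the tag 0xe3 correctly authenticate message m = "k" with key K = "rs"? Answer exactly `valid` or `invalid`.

Key "rs" = 72 73 is 2 bytes ≤ B = 3; zero-pad to 3 bytes: K' = 72 73 00.
K' ⊕ ipad = 44 45 36; K' ⊕ opad = 2e 2f 5c.
Inner hash: sum = 68+69+54+107 = 298; mod 256 = 42 → 2a.
Outer hash (recomputed tag): sum = 46+47+92+42 = 227 → e3.
Recomputed tag = e3; claimed = e3 → match.

valid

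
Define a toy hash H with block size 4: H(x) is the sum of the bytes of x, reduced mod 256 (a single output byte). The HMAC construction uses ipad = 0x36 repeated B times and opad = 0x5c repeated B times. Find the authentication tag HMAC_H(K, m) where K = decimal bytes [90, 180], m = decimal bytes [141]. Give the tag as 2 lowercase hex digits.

Key decimal bytes [90, 180] = 5a b4 is 2 bytes ≤ B = 4; zero-pad to 4 bytes: K' = 5a b4 00 00.
K' ⊕ ipad = 6c 82 36 36.  K' ⊕ opad = 06 e8 5c 5c.
Inner input = (K'⊕ipad) ∥ m = 6c 82 36 36 ∥ 8d.
Inner hash: sum = 108+130+54+54+141 = 487; mod 256 = 231 → e7.
Outer input = (K'⊕opad) ∥ inner = 06 e8 5c 5c ∥ e7.
Outer hash (tag): sum = 6+232+92+92+231 = 653; mod 256 = 141 → 8d.

8d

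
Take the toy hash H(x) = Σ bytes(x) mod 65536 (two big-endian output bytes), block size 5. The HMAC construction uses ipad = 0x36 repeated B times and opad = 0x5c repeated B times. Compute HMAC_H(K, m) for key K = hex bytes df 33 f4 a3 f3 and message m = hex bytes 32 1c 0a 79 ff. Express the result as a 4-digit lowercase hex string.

0426

Key hex bytes df 33 f4 a3 f3 is exactly B = 5 bytes: K' = df 33 f4 a3 f3.
K' ⊕ ipad = e9 05 c2 95 c5.  K' ⊕ opad = 83 6f a8 ff af.
Inner input = (K'⊕ipad) ∥ m = e9 05 c2 95 c5 ∥ 32 1c 0a 79 ff.
Inner hash: sum = 233+5+194+149+197+50+28+10+121+255 = 1242 → 04 da.
Outer input = (K'⊕opad) ∥ inner = 83 6f a8 ff af ∥ 04 da.
Outer hash (tag): sum = 131+111+168+255+175+4+218 = 1062 → 04 26.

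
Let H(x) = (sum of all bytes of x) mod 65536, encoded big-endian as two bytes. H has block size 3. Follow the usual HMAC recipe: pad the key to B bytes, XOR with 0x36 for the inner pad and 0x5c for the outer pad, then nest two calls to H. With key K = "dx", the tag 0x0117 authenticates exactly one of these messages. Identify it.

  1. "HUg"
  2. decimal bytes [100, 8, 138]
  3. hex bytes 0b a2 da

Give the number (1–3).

Key "dx" = 64 78 is 2 bytes ≤ B = 3; zero-pad to 3 bytes: K' = 64 78 00.
K' ⊕ ipad = 52 4e 36; K' ⊕ opad = 38 24 5c.
m1: inner = H(52 4e 36 48 55 67) = 01 da; tag = H(38 24 5c 01 da) = 0193
m2: inner = H(52 4e 36 64 08 8a) = 01 cc; tag = H(38 24 5c 01 cc) = 0185
m3: inner = H(52 4e 36 0b a2 da) = 02 5d; tag = H(38 24 5c 02 5d) = 0117 ← matches

3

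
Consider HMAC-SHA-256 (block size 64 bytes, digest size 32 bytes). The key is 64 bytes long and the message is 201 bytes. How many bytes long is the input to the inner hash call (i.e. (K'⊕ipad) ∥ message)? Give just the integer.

265

Key is 64 ≤ 64 bytes, zero-padded: |K'| = 64.
Inner input = (K'⊕ipad) ∥ m → 64 + 201 = 265 bytes.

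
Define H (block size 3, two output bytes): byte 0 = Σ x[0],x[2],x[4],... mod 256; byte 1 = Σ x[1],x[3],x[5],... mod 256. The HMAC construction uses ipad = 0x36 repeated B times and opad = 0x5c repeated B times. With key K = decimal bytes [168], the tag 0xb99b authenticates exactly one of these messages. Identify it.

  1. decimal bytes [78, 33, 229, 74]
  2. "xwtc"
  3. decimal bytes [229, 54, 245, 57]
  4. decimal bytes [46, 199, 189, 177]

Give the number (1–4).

Key decimal bytes [168] = a8 is 1 byte ≤ B = 3; zero-pad to 3 bytes: K' = a8 00 00.
K' ⊕ ipad = 9e 36 36; K' ⊕ opad = f4 5c 5c.
m1: inner = H(9e 36 36 4e 21 e5 4a) = 3f 69; tag = H(f4 5c 5c 3f 69) = b99b ← matches
m2: inner = H(9e 36 36 78 77 74 63) = ae 22; tag = H(f4 5c 5c ae 22) = 720a
m3: inner = H(9e 36 36 e5 36 f5 39) = 43 10; tag = H(f4 5c 5c 43 10) = 609f
m4: inner = H(9e 36 36 2e c7 bd b1) = 4c 21; tag = H(f4 5c 5c 4c 21) = 71a8

1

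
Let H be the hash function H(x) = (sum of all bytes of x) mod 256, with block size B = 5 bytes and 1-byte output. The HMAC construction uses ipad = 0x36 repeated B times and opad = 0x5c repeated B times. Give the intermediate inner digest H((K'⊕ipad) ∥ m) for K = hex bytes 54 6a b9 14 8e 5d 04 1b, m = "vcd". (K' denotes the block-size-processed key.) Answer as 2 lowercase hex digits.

Key hex bytes 54 6a b9 14 8e 5d 04 1b is 8 bytes > B = 5, so hash it first: H(key) = 95, then zero-pad to 5 bytes: K' = 95 00 00 00 00.
K' ⊕ ipad = a3 36 36 36 36.
Inner input = a3 36 36 36 36 ∥ 76 63 64.
Inner hash: sum = 163+54+54+54+54+118+99+100 = 696; mod 256 = 184 → b8.

b8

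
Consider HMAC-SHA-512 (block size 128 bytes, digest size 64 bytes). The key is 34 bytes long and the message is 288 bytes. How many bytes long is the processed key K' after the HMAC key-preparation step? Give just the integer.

128

Key is 34 ≤ 128 bytes, zero-padded: |K'| = 128.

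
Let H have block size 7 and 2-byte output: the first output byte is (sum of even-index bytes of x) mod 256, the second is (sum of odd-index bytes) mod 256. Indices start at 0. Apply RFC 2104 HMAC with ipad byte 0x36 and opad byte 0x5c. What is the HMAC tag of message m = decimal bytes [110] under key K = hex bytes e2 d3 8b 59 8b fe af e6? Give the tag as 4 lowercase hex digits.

0f37

Key hex bytes e2 d3 8b 59 8b fe af e6 is 8 bytes > B = 7, so hash it first: H(key) = a7 10, then zero-pad to 7 bytes: K' = a7 10 00 00 00 00 00.
K' ⊕ ipad = 91 26 36 36 36 36 36.  K' ⊕ opad = fb 4c 5c 5c 5c 5c 5c.
Inner input = (K'⊕ipad) ∥ m = 91 26 36 36 36 36 36 ∥ 6e.
Inner hash: even-index sum = 307 mod 256 = 51; odd-index sum = 256 mod 256 = 0 → 33 00.
Outer input = (K'⊕opad) ∥ inner = fb 4c 5c 5c 5c 5c 5c ∥ 33 00.
Outer hash (tag): even-index sum = 527 mod 256 = 15; odd-index sum = 311 mod 256 = 55 → 0f 37.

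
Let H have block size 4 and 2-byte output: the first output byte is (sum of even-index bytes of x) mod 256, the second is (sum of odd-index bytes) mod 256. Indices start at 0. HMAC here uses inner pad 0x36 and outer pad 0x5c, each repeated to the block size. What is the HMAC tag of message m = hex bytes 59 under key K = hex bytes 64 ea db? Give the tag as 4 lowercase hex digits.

5724

Key hex bytes 64 ea db is 3 bytes ≤ B = 4; zero-pad to 4 bytes: K' = 64 ea db 00.
K' ⊕ ipad = 52 dc ed 36.  K' ⊕ opad = 38 b6 87 5c.
Inner input = (K'⊕ipad) ∥ m = 52 dc ed 36 ∥ 59.
Inner hash: even-index sum = 408 mod 256 = 152; odd-index sum = 274 mod 256 = 18 → 98 12.
Outer input = (K'⊕opad) ∥ inner = 38 b6 87 5c ∥ 98 12.
Outer hash (tag): even-index sum = 343 mod 256 = 87; odd-index sum = 292 mod 256 = 36 → 57 24.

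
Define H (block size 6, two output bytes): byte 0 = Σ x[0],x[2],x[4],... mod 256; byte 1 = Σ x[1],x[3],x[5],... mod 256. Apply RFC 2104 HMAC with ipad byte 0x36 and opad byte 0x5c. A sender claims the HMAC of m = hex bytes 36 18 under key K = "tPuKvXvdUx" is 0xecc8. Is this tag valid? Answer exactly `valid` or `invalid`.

valid

Key "tPuKvXvdUx" = 74 50 75 4b 76 58 76 64 55 78 is 10 bytes > B = 6, so hash it first: H(key) = 2a cf, then zero-pad to 6 bytes: K' = 2a cf 00 00 00 00.
K' ⊕ ipad = 1c f9 36 36 36 36; K' ⊕ opad = 76 93 5c 5c 5c 5c.
Inner hash: even-index sum = 190 mod 256 = 190; odd-index sum = 381 mod 256 = 125 → be 7d.
Outer hash (recomputed tag): even-index sum = 492 mod 256 = 236; odd-index sum = 456 mod 256 = 200 → ec c8.
Recomputed tag = ecc8; claimed = ecc8 → match.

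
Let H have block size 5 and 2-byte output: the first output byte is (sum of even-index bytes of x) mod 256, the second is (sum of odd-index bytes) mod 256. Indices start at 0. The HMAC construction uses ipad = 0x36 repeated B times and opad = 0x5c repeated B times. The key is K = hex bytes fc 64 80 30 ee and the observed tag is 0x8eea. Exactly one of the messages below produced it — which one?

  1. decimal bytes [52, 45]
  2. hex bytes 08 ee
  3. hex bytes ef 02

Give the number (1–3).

2

Key hex bytes fc 64 80 30 ee is exactly B = 5 bytes: K' = fc 64 80 30 ee.
K' ⊕ ipad = ca 52 b6 06 d8; K' ⊕ opad = a0 38 dc 6c b2.
m1: inner = H(ca 52 b6 06 d8 34 2d) = 85 8c; tag = H(a0 38 dc 6c b2 85 8c) = ba29
m2: inner = H(ca 52 b6 06 d8 08 ee) = 46 60; tag = H(a0 38 dc 6c b2 46 60) = 8eea ← matches
m3: inner = H(ca 52 b6 06 d8 ef 02) = 5a 47; tag = H(a0 38 dc 6c b2 5a 47) = 75fe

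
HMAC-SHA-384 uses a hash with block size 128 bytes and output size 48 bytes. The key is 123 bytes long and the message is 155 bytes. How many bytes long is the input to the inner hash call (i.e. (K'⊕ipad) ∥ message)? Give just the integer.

283

Key is 123 ≤ 128 bytes, zero-padded: |K'| = 128.
Inner input = (K'⊕ipad) ∥ m → 128 + 155 = 283 bytes.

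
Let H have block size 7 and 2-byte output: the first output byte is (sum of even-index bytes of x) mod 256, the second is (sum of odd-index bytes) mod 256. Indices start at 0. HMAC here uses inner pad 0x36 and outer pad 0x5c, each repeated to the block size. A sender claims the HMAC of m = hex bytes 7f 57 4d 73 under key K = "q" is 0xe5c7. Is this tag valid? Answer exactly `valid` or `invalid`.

Key "q" = 71 is 1 byte ≤ B = 7; zero-pad to 7 bytes: K' = 71 00 00 00 00 00 00.
K' ⊕ ipad = 47 36 36 36 36 36 36; K' ⊕ opad = 2d 5c 5c 5c 5c 5c 5c.
Inner hash: even-index sum = 435 mod 256 = 179; odd-index sum = 366 mod 256 = 110 → b3 6e.
Outer hash (recomputed tag): even-index sum = 431 mod 256 = 175; odd-index sum = 455 mod 256 = 199 → af c7.
Recomputed tag = afc7; claimed = e5c7 → mismatch.

invalid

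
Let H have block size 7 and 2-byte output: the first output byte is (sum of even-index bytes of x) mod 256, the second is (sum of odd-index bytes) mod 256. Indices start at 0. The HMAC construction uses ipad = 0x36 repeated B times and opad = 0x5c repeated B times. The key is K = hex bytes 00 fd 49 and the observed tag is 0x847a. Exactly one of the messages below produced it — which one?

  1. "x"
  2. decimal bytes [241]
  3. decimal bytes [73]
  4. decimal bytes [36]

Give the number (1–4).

4

Key hex bytes 00 fd 49 is 3 bytes ≤ B = 7; zero-pad to 7 bytes: K' = 00 fd 49 00 00 00 00.
K' ⊕ ipad = 36 cb 7f 36 36 36 36; K' ⊕ opad = 5c a1 15 5c 5c 5c 5c.
m1: inner = H(36 cb 7f 36 36 36 36 78) = 21 af; tag = H(5c a1 15 5c 5c 5c 5c 21 af) = d87a
m2: inner = H(36 cb 7f 36 36 36 36 f1) = 21 28; tag = H(5c a1 15 5c 5c 5c 5c 21 28) = 517a
m3: inner = H(36 cb 7f 36 36 36 36 49) = 21 80; tag = H(5c a1 15 5c 5c 5c 5c 21 80) = a97a
m4: inner = H(36 cb 7f 36 36 36 36 24) = 21 5b; tag = H(5c a1 15 5c 5c 5c 5c 21 5b) = 847a ← matches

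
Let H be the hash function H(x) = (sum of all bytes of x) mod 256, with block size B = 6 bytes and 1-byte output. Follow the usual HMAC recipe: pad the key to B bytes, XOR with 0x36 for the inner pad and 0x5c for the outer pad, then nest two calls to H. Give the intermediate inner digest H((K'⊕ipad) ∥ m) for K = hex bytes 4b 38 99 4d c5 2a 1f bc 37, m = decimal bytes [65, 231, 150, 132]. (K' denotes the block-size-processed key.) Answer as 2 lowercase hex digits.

ac

Key hex bytes 4b 38 99 4d c5 2a 1f bc 37 is 9 bytes > B = 6, so hash it first: H(key) = 6a, then zero-pad to 6 bytes: K' = 6a 00 00 00 00 00.
K' ⊕ ipad = 5c 36 36 36 36 36.
Inner input = 5c 36 36 36 36 36 ∥ 41 e7 96 84.
Inner hash: sum = 92+54+54+54+54+54+65+231+150+132 = 940; mod 256 = 172 → ac.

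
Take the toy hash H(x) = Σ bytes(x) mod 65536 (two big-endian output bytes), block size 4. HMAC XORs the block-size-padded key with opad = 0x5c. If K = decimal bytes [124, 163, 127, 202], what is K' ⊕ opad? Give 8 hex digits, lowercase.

20ff2396

Key decimal bytes [124, 163, 127, 202] = 7c a3 7f ca is exactly B = 4 bytes: K' = 7c a3 7f ca.
XOR each byte with 0x5c: 7c⊕5c=20, a3⊕5c=ff, 7f⊕5c=23, ca⊕5c=96.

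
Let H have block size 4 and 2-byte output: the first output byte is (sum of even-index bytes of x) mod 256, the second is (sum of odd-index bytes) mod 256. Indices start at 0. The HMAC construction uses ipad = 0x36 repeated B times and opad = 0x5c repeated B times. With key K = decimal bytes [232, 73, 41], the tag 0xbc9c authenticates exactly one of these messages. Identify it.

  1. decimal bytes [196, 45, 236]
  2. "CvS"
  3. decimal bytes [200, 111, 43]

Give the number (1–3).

2

Key decimal bytes [232, 73, 41] = e8 49 29 is 3 bytes ≤ B = 4; zero-pad to 4 bytes: K' = e8 49 29 00.
K' ⊕ ipad = de 7f 1f 36; K' ⊕ opad = b4 15 75 5c.
m1: inner = H(de 7f 1f 36 c4 2d ec) = ad e2; tag = H(b4 15 75 5c ad e2) = d653
m2: inner = H(de 7f 1f 36 43 76 53) = 93 2b; tag = H(b4 15 75 5c 93 2b) = bc9c ← matches
m3: inner = H(de 7f 1f 36 c8 6f 2b) = f0 24; tag = H(b4 15 75 5c f0 24) = 1995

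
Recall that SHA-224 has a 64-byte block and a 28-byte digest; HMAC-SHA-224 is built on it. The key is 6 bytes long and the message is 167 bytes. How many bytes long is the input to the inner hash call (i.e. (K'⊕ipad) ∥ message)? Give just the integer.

Key is 6 ≤ 64 bytes, zero-padded: |K'| = 64.
Inner input = (K'⊕ipad) ∥ m → 64 + 167 = 231 bytes.

231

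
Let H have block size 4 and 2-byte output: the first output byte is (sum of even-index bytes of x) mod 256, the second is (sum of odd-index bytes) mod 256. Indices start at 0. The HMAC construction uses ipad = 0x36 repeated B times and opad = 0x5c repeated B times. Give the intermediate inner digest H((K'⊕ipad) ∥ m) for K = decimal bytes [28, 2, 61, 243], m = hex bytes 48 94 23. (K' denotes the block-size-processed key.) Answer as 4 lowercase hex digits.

a08d

Key decimal bytes [28, 2, 61, 243] = 1c 02 3d f3 is exactly B = 4 bytes: K' = 1c 02 3d f3.
K' ⊕ ipad = 2a 34 0b c5.
Inner input = 2a 34 0b c5 ∥ 48 94 23.
Inner hash: even-index sum = 160 mod 256 = 160; odd-index sum = 397 mod 256 = 141 → a0 8d.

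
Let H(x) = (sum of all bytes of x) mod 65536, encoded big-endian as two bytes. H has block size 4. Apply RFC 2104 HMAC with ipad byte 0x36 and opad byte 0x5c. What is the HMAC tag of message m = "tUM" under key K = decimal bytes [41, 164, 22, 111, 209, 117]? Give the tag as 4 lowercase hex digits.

Key decimal bytes [41, 164, 22, 111, 209, 117] = 29 a4 16 6f d1 75 is 6 bytes > B = 4, so hash it first: H(key) = 02 98, then zero-pad to 4 bytes: K' = 02 98 00 00.
K' ⊕ ipad = 34 ae 36 36.  K' ⊕ opad = 5e c4 5c 5c.
Inner input = (K'⊕ipad) ∥ m = 34 ae 36 36 ∥ 74 55 4d.
Inner hash: sum = 52+174+54+54+116+85+77 = 612 → 02 64.
Outer input = (K'⊕opad) ∥ inner = 5e c4 5c 5c ∥ 02 64.
Outer hash (tag): sum = 94+196+92+92+2+100 = 576 → 02 40.

0240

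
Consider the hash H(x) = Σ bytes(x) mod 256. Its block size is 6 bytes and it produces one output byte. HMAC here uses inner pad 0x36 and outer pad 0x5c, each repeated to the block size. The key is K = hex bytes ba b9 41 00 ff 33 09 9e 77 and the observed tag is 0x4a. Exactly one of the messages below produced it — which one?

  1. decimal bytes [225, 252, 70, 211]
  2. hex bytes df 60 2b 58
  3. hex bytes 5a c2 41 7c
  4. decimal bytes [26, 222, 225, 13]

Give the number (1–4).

4

Key hex bytes ba b9 41 00 ff 33 09 9e 77 is 9 bytes > B = 6, so hash it first: H(key) = 04, then zero-pad to 6 bytes: K' = 04 00 00 00 00 00.
K' ⊕ ipad = 32 36 36 36 36 36; K' ⊕ opad = 58 5c 5c 5c 5c 5c.
m1: inner = H(32 36 36 36 36 36 e1 fc 46 d3) = 36; tag = H(58 5c 5c 5c 5c 5c 36) = 5a
m2: inner = H(32 36 36 36 36 36 df 60 2b 58) = 02; tag = H(58 5c 5c 5c 5c 5c 02) = 26
m3: inner = H(32 36 36 36 36 36 5a c2 41 7c) = 19; tag = H(58 5c 5c 5c 5c 5c 19) = 3d
m4: inner = H(32 36 36 36 36 36 1a de e1 0d) = 26; tag = H(58 5c 5c 5c 5c 5c 26) = 4a ← matches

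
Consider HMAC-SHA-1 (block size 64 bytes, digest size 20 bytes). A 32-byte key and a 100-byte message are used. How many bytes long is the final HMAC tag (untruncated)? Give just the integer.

20

The tag is one SHA-1 digest: 20 bytes.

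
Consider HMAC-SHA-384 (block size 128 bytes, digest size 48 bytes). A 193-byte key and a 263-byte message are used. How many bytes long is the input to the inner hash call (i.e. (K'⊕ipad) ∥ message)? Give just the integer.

391

Key is 193 > 128 bytes, so it is hashed to 48 bytes then zero-padded to 128: |K'| = 128.
Inner input = (K'⊕ipad) ∥ m → 128 + 263 = 391 bytes.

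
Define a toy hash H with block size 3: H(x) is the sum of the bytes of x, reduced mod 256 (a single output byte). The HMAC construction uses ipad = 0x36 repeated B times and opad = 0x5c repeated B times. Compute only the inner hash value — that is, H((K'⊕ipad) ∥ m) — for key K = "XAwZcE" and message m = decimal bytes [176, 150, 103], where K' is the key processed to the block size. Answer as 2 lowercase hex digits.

3d

Key "XAwZcE" = 58 41 77 5a 63 45 is 6 bytes > B = 3, so hash it first: H(key) = 12, then zero-pad to 3 bytes: K' = 12 00 00.
K' ⊕ ipad = 24 36 36.
Inner input = 24 36 36 ∥ b0 96 67.
Inner hash: sum = 36+54+54+176+150+103 = 573; mod 256 = 61 → 3d.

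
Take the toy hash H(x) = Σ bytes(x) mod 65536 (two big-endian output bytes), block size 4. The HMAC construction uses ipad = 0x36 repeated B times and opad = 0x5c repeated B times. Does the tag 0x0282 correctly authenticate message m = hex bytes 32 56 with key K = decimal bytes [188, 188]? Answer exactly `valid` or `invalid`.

Key decimal bytes [188, 188] = bc bc is 2 bytes ≤ B = 4; zero-pad to 4 bytes: K' = bc bc 00 00.
K' ⊕ ipad = 8a 8a 36 36; K' ⊕ opad = e0 e0 5c 5c.
Inner hash: sum = 138+138+54+54+50+86 = 520 → 02 08.
Outer hash (recomputed tag): sum = 224+224+92+92+2+8 = 642 → 02 82.
Recomputed tag = 0282; claimed = 0282 → match.

valid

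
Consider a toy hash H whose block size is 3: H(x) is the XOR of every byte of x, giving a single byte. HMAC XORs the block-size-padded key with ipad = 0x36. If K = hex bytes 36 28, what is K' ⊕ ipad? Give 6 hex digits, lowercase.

001e36

Key hex bytes 36 28 is 2 bytes ≤ B = 3; zero-pad to 3 bytes: K' = 36 28 00.
XOR each byte with 0x36: 36⊕36=00, 28⊕36=1e, 00⊕36=36.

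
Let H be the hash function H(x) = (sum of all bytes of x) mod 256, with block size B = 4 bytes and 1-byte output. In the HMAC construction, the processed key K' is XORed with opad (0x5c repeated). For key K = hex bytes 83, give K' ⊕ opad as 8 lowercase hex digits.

Key hex bytes 83 is 1 byte ≤ B = 4; zero-pad to 4 bytes: K' = 83 00 00 00.
XOR each byte with 0x5c: 83⊕5c=df, 00⊕5c=5c, 00⊕5c=5c, 00⊕5c=5c.

df5c5c5c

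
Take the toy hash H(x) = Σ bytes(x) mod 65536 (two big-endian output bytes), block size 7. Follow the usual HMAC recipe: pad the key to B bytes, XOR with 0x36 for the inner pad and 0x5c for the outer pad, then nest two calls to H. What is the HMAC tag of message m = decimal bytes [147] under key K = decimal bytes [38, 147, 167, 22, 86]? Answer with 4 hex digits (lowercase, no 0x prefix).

Key decimal bytes [38, 147, 167, 22, 86] = 26 93 a7 16 56 is 5 bytes ≤ B = 7; zero-pad to 7 bytes: K' = 26 93 a7 16 56 00 00.
K' ⊕ ipad = 10 a5 91 20 60 36 36.  K' ⊕ opad = 7a cf fb 4a 0a 5c 5c.
Inner input = (K'⊕ipad) ∥ m = 10 a5 91 20 60 36 36 ∥ 93.
Inner hash: sum = 16+165+145+32+96+54+54+147 = 709 → 02 c5.
Outer input = (K'⊕opad) ∥ inner = 7a cf fb 4a 0a 5c 5c ∥ 02 c5.
Outer hash (tag): sum = 122+207+251+74+10+92+92+2+197 = 1047 → 04 17.

0417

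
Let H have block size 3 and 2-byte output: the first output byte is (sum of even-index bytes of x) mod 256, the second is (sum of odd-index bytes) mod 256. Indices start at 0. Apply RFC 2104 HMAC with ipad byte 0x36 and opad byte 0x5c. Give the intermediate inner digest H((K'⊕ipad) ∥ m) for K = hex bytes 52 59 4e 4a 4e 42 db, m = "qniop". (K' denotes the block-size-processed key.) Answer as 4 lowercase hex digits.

121d

Key hex bytes 52 59 4e 4a 4e 42 db is 7 bytes > B = 3, so hash it first: H(key) = c9 e5, then zero-pad to 3 bytes: K' = c9 e5 00.
K' ⊕ ipad = ff d3 36.
Inner input = ff d3 36 ∥ 71 6e 69 6f 70.
Inner hash: even-index sum = 530 mod 256 = 18; odd-index sum = 541 mod 256 = 29 → 12 1d.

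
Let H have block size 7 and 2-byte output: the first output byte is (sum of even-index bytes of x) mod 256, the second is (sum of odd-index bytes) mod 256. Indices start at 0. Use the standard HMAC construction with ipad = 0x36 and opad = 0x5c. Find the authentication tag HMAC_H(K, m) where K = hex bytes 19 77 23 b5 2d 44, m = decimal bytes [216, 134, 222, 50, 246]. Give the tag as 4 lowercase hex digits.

7379

Key hex bytes 19 77 23 b5 2d 44 is 6 bytes ≤ B = 7; zero-pad to 7 bytes: K' = 19 77 23 b5 2d 44 00.
K' ⊕ ipad = 2f 41 15 83 1b 72 36.  K' ⊕ opad = 45 2b 7f e9 71 18 5c.
Inner input = (K'⊕ipad) ∥ m = 2f 41 15 83 1b 72 36 ∥ d8 86 de 32 f6.
Inner hash: even-index sum = 333 mod 256 = 77; odd-index sum = 994 mod 256 = 226 → 4d e2.
Outer input = (K'⊕opad) ∥ inner = 45 2b 7f e9 71 18 5c ∥ 4d e2.
Outer hash (tag): even-index sum = 627 mod 256 = 115; odd-index sum = 377 mod 256 = 121 → 73 79.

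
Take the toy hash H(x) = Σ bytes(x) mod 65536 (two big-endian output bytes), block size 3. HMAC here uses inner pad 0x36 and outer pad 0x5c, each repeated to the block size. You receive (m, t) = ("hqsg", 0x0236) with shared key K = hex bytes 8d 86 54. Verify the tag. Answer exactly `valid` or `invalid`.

valid

Key hex bytes 8d 86 54 is exactly B = 3 bytes: K' = 8d 86 54.
K' ⊕ ipad = bb b0 62; K' ⊕ opad = d1 da 08.
Inner hash: sum = 187+176+98+104+113+115+103 = 896 → 03 80.
Outer hash (recomputed tag): sum = 209+218+8+3+128 = 566 → 02 36.
Recomputed tag = 0236; claimed = 0236 → match.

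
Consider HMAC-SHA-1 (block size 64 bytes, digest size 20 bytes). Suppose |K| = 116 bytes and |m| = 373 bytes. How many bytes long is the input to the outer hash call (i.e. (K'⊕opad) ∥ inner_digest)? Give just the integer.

Key is 116 > 64 bytes, so it is hashed to 20 bytes then zero-padded to 64: |K'| = 64.
Outer input = (K'⊕opad) ∥ H(inner) → 64 + 20 = 84 bytes.

84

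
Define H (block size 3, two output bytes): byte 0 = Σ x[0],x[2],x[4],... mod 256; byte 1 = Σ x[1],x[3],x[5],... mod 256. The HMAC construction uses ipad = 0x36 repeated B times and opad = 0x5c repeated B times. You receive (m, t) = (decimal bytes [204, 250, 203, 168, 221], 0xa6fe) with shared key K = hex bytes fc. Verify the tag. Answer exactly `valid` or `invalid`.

valid

Key hex bytes fc is 1 byte ≤ B = 3; zero-pad to 3 bytes: K' = fc 00 00.
K' ⊕ ipad = ca 36 36; K' ⊕ opad = a0 5c 5c.
Inner hash: even-index sum = 674 mod 256 = 162; odd-index sum = 682 mod 256 = 170 → a2 aa.
Outer hash (recomputed tag): even-index sum = 422 mod 256 = 166; odd-index sum = 254 mod 256 = 254 → a6 fe.
Recomputed tag = a6fe; claimed = a6fe → match.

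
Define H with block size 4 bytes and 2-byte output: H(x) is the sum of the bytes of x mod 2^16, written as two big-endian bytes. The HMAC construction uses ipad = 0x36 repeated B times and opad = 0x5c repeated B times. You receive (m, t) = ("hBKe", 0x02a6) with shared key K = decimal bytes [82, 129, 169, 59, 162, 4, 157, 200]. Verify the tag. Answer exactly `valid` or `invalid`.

valid

Key decimal bytes [82, 129, 169, 59, 162, 4, 157, 200] = 52 81 a9 3b a2 04 9d c8 is 8 bytes > B = 4, so hash it first: H(key) = 03 c2, then zero-pad to 4 bytes: K' = 03 c2 00 00.
K' ⊕ ipad = 35 f4 36 36; K' ⊕ opad = 5f 9e 5c 5c.
Inner hash: sum = 53+244+54+54+104+66+75+101 = 751 → 02 ef.
Outer hash (recomputed tag): sum = 95+158+92+92+2+239 = 678 → 02 a6.
Recomputed tag = 02a6; claimed = 02a6 → match.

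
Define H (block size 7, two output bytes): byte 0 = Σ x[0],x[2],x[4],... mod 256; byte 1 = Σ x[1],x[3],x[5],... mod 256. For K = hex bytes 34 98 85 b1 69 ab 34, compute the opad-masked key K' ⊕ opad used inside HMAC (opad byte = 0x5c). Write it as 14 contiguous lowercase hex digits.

68c4d9ed35f768

Key hex bytes 34 98 85 b1 69 ab 34 is exactly B = 7 bytes: K' = 34 98 85 b1 69 ab 34.
XOR each byte with 0x5c: 34⊕5c=68, 98⊕5c=c4, 85⊕5c=d9, b1⊕5c=ed, 69⊕5c=35, ab⊕5c=f7, 34⊕5c=68.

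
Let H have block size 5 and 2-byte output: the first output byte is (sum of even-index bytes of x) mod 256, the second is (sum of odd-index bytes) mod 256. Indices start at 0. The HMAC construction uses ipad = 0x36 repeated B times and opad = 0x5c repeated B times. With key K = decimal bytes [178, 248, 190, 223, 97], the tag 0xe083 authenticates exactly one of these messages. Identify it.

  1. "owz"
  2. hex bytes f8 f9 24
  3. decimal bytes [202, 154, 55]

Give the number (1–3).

Key decimal bytes [178, 248, 190, 223, 97] = b2 f8 be df 61 is exactly B = 5 bytes: K' = b2 f8 be df 61.
K' ⊕ ipad = 84 ce 88 e9 57; K' ⊕ opad = ee a4 e2 83 3d.
m1: inner = H(84 ce 88 e9 57 6f 77 7a) = da a0; tag = H(ee a4 e2 83 3d da a0) = ad01
m2: inner = H(84 ce 88 e9 57 f8 f9 24) = 5c d3; tag = H(ee a4 e2 83 3d 5c d3) = e083 ← matches
m3: inner = H(84 ce 88 e9 57 ca 9a 37) = fd b8; tag = H(ee a4 e2 83 3d fd b8) = c524

2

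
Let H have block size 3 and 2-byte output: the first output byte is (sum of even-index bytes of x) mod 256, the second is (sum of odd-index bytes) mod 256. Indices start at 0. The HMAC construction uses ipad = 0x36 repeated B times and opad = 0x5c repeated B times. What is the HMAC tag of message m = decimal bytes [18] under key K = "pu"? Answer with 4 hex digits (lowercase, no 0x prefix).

Key "pu" = 70 75 is 2 bytes ≤ B = 3; zero-pad to 3 bytes: K' = 70 75 00.
K' ⊕ ipad = 46 43 36.  K' ⊕ opad = 2c 29 5c.
Inner input = (K'⊕ipad) ∥ m = 46 43 36 ∥ 12.
Inner hash: even-index sum = 124 mod 256 = 124; odd-index sum = 85 mod 256 = 85 → 7c 55.
Outer input = (K'⊕opad) ∥ inner = 2c 29 5c ∥ 7c 55.
Outer hash (tag): even-index sum = 221 mod 256 = 221; odd-index sum = 165 mod 256 = 165 → dd a5.

dda5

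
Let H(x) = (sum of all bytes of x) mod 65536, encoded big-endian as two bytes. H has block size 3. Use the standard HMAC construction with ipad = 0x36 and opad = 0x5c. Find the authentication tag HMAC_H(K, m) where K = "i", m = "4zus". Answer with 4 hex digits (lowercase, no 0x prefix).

0150

Key "i" = 69 is 1 byte ≤ B = 3; zero-pad to 3 bytes: K' = 69 00 00.
K' ⊕ ipad = 5f 36 36.  K' ⊕ opad = 35 5c 5c.
Inner input = (K'⊕ipad) ∥ m = 5f 36 36 ∥ 34 7a 75 73.
Inner hash: sum = 95+54+54+52+122+117+115 = 609 → 02 61.
Outer input = (K'⊕opad) ∥ inner = 35 5c 5c ∥ 02 61.
Outer hash (tag): sum = 53+92+92+2+97 = 336 → 01 50.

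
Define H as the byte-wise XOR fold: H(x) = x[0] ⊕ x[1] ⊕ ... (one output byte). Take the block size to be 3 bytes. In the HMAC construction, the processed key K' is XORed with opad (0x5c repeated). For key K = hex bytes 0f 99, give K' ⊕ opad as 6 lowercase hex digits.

Key hex bytes 0f 99 is 2 bytes ≤ B = 3; zero-pad to 3 bytes: K' = 0f 99 00.
XOR each byte with 0x5c: 0f⊕5c=53, 99⊕5c=c5, 00⊕5c=5c.

53c55c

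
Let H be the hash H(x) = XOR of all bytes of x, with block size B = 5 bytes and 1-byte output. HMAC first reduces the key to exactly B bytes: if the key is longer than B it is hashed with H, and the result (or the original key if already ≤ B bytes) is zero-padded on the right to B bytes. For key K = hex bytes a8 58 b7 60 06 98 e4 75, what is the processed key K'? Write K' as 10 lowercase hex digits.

2800000000

|K| = 8 > B = 5, so first hash the key.
H(K): XOR a8⊕58⊕b7⊕60⊕06⊕98⊕e4⊕75 = 28.
Zero-pad H(K) = 28 to 5 bytes: K' = 28 00 00 00 00.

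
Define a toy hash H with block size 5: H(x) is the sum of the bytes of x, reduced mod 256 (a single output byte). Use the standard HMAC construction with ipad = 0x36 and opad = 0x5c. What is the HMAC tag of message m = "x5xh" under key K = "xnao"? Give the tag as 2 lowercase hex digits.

3b

Key "xnao" = 78 6e 61 6f is 4 bytes ≤ B = 5; zero-pad to 5 bytes: K' = 78 6e 61 6f 00.
K' ⊕ ipad = 4e 58 57 59 36.  K' ⊕ opad = 24 32 3d 33 5c.
Inner input = (K'⊕ipad) ∥ m = 4e 58 57 59 36 ∥ 78 35 78 68.
Inner hash: sum = 78+88+87+89+54+120+53+120+104 = 793; mod 256 = 25 → 19.
Outer input = (K'⊕opad) ∥ inner = 24 32 3d 33 5c ∥ 19.
Outer hash (tag): sum = 36+50+61+51+92+25 = 315; mod 256 = 59 → 3b.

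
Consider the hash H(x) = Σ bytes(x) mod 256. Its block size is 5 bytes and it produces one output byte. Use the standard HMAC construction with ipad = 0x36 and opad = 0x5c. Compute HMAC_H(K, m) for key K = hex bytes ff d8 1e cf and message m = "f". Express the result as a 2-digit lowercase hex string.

Key hex bytes ff d8 1e cf is 4 bytes ≤ B = 5; zero-pad to 5 bytes: K' = ff d8 1e cf 00.
K' ⊕ ipad = c9 ee 28 f9 36.  K' ⊕ opad = a3 84 42 93 5c.
Inner input = (K'⊕ipad) ∥ m = c9 ee 28 f9 36 ∥ 66.
Inner hash: sum = 201+238+40+249+54+102 = 884; mod 256 = 116 → 74.
Outer input = (K'⊕opad) ∥ inner = a3 84 42 93 5c ∥ 74.
Outer hash (tag): sum = 163+132+66+147+92+116 = 716; mod 256 = 204 → cc.

cc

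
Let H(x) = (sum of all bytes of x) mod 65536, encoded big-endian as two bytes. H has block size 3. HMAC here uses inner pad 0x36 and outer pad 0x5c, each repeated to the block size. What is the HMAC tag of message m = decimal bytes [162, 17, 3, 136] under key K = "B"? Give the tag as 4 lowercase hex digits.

00f6

Key "B" = 42 is 1 byte ≤ B = 3; zero-pad to 3 bytes: K' = 42 00 00.
K' ⊕ ipad = 74 36 36.  K' ⊕ opad = 1e 5c 5c.
Inner input = (K'⊕ipad) ∥ m = 74 36 36 ∥ a2 11 03 88.
Inner hash: sum = 116+54+54+162+17+3+136 = 542 → 02 1e.
Outer input = (K'⊕opad) ∥ inner = 1e 5c 5c ∥ 02 1e.
Outer hash (tag): sum = 30+92+92+2+30 = 246 → 00 f6.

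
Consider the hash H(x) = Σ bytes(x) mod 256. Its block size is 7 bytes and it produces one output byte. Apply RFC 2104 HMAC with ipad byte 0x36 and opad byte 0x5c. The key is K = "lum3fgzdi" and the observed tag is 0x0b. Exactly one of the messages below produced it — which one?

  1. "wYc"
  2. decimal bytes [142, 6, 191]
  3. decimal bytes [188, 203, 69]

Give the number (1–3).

Key "lum3fgzdi" = 6c 75 6d 33 66 67 7a 64 69 is 9 bytes > B = 7, so hash it first: H(key) = 95, then zero-pad to 7 bytes: K' = 95 00 00 00 00 00 00.
K' ⊕ ipad = a3 36 36 36 36 36 36; K' ⊕ opad = c9 5c 5c 5c 5c 5c 5c.
m1: inner = H(a3 36 36 36 36 36 36 77 59 63) = 1a; tag = H(c9 5c 5c 5c 5c 5c 5c 1a) = 0b ← matches
m2: inner = H(a3 36 36 36 36 36 36 8e 06 bf) = 3a; tag = H(c9 5c 5c 5c 5c 5c 5c 3a) = 2b
m3: inner = H(a3 36 36 36 36 36 36 bc cb 45) = b3; tag = H(c9 5c 5c 5c 5c 5c 5c b3) = a4

1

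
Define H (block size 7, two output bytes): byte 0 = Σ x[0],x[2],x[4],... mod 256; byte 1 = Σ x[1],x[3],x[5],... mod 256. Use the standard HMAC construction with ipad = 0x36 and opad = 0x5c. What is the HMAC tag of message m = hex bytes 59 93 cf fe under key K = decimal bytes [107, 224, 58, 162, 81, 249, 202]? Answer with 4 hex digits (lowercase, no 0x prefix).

a1bc

Key decimal bytes [107, 224, 58, 162, 81, 249, 202] = 6b e0 3a a2 51 f9 ca is exactly B = 7 bytes: K' = 6b e0 3a a2 51 f9 ca.
K' ⊕ ipad = 5d d6 0c 94 67 cf fc.  K' ⊕ opad = 37 bc 66 fe 0d a5 96.
Inner input = (K'⊕ipad) ∥ m = 5d d6 0c 94 67 cf fc ∥ 59 93 cf fe.
Inner hash: even-index sum = 861 mod 256 = 93; odd-index sum = 865 mod 256 = 97 → 5d 61.
Outer input = (K'⊕opad) ∥ inner = 37 bc 66 fe 0d a5 96 ∥ 5d 61.
Outer hash (tag): even-index sum = 417 mod 256 = 161; odd-index sum = 700 mod 256 = 188 → a1 bc.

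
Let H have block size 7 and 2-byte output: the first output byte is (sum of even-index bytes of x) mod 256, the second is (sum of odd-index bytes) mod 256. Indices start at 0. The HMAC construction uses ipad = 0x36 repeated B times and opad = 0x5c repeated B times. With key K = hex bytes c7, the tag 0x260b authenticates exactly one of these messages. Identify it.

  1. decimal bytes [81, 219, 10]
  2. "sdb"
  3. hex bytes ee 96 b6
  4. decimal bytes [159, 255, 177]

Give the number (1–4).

2

Key hex bytes c7 is 1 byte ≤ B = 7; zero-pad to 7 bytes: K' = c7 00 00 00 00 00 00.
K' ⊕ ipad = f1 36 36 36 36 36 36; K' ⊕ opad = 9b 5c 5c 5c 5c 5c 5c.
m1: inner = H(f1 36 36 36 36 36 36 51 db 0a) = 6e fd; tag = H(9b 5c 5c 5c 5c 5c 5c 6e fd) = ac82
m2: inner = H(f1 36 36 36 36 36 36 73 64 62) = f7 77; tag = H(9b 5c 5c 5c 5c 5c 5c f7 77) = 260b ← matches
m3: inner = H(f1 36 36 36 36 36 36 ee 96 b6) = 29 46; tag = H(9b 5c 5c 5c 5c 5c 5c 29 46) = f53d
m4: inner = H(f1 36 36 36 36 36 36 9f ff b1) = 92 f2; tag = H(9b 5c 5c 5c 5c 5c 5c 92 f2) = a1a6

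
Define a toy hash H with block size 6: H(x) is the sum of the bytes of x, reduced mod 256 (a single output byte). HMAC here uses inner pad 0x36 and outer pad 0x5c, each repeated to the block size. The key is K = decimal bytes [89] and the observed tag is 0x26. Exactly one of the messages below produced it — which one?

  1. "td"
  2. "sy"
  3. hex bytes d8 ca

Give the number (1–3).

Key decimal bytes [89] = 59 is 1 byte ≤ B = 6; zero-pad to 6 bytes: K' = 59 00 00 00 00 00.
K' ⊕ ipad = 6f 36 36 36 36 36; K' ⊕ opad = 05 5c 5c 5c 5c 5c.
m1: inner = H(6f 36 36 36 36 36 74 64) = 55; tag = H(05 5c 5c 5c 5c 5c 55) = 26 ← matches
m2: inner = H(6f 36 36 36 36 36 73 79) = 69; tag = H(05 5c 5c 5c 5c 5c 69) = 3a
m3: inner = H(6f 36 36 36 36 36 d8 ca) = 1f; tag = H(05 5c 5c 5c 5c 5c 1f) = f0

1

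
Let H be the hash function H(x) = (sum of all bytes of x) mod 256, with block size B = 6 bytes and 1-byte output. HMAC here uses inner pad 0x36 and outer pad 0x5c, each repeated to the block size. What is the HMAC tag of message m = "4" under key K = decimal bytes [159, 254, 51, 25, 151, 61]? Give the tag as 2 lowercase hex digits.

Key decimal bytes [159, 254, 51, 25, 151, 61] = 9f fe 33 19 97 3d is exactly B = 6 bytes: K' = 9f fe 33 19 97 3d.
K' ⊕ ipad = a9 c8 05 2f a1 0b.  K' ⊕ opad = c3 a2 6f 45 cb 61.
Inner input = (K'⊕ipad) ∥ m = a9 c8 05 2f a1 0b ∥ 34.
Inner hash: sum = 169+200+5+47+161+11+52 = 645; mod 256 = 133 → 85.
Outer input = (K'⊕opad) ∥ inner = c3 a2 6f 45 cb 61 ∥ 85.
Outer hash (tag): sum = 195+162+111+69+203+97+133 = 970; mod 256 = 202 → ca.

ca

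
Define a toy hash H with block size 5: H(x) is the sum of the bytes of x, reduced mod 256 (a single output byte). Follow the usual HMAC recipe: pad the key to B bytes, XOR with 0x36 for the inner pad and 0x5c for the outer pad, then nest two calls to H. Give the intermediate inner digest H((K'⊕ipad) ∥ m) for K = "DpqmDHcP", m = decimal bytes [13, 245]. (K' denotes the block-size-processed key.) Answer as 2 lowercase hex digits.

c1

Key "DpqmDHcP" = 44 70 71 6d 44 48 63 50 is 8 bytes > B = 5, so hash it first: H(key) = d1, then zero-pad to 5 bytes: K' = d1 00 00 00 00.
K' ⊕ ipad = e7 36 36 36 36.
Inner input = e7 36 36 36 36 ∥ 0d f5.
Inner hash: sum = 231+54+54+54+54+13+245 = 705; mod 256 = 193 → c1.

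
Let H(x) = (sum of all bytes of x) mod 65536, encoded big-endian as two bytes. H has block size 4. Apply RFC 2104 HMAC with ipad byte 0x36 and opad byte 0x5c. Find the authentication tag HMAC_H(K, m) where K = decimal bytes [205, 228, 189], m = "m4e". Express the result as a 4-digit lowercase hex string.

031d

Key decimal bytes [205, 228, 189] = cd e4 bd is 3 bytes ≤ B = 4; zero-pad to 4 bytes: K' = cd e4 bd 00.
K' ⊕ ipad = fb d2 8b 36.  K' ⊕ opad = 91 b8 e1 5c.
Inner input = (K'⊕ipad) ∥ m = fb d2 8b 36 ∥ 6d 34 65.
Inner hash: sum = 251+210+139+54+109+52+101 = 916 → 03 94.
Outer input = (K'⊕opad) ∥ inner = 91 b8 e1 5c ∥ 03 94.
Outer hash (tag): sum = 145+184+225+92+3+148 = 797 → 03 1d.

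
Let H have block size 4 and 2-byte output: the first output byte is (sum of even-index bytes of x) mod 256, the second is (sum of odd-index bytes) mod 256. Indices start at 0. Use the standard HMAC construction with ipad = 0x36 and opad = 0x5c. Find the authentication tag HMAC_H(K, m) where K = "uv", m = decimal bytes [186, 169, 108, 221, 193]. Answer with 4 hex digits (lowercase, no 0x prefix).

e582

Key "uv" = 75 76 is 2 bytes ≤ B = 4; zero-pad to 4 bytes: K' = 75 76 00 00.
K' ⊕ ipad = 43 40 36 36.  K' ⊕ opad = 29 2a 5c 5c.
Inner input = (K'⊕ipad) ∥ m = 43 40 36 36 ∥ ba a9 6c dd c1.
Inner hash: even-index sum = 608 mod 256 = 96; odd-index sum = 508 mod 256 = 252 → 60 fc.
Outer input = (K'⊕opad) ∥ inner = 29 2a 5c 5c ∥ 60 fc.
Outer hash (tag): even-index sum = 229 mod 256 = 229; odd-index sum = 386 mod 256 = 130 → e5 82.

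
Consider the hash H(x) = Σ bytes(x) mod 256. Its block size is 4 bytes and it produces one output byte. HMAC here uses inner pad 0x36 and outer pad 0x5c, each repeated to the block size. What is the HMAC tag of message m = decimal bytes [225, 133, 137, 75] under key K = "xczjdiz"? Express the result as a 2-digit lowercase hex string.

7a

Key "xczjdiz" = 78 63 7a 6a 64 69 7a is 7 bytes > B = 4, so hash it first: H(key) = 06, then zero-pad to 4 bytes: K' = 06 00 00 00.
K' ⊕ ipad = 30 36 36 36.  K' ⊕ opad = 5a 5c 5c 5c.
Inner input = (K'⊕ipad) ∥ m = 30 36 36 36 ∥ e1 85 89 4b.
Inner hash: sum = 48+54+54+54+225+133+137+75 = 780; mod 256 = 12 → 0c.
Outer input = (K'⊕opad) ∥ inner = 5a 5c 5c 5c ∥ 0c.
Outer hash (tag): sum = 90+92+92+92+12 = 378; mod 256 = 122 → 7a.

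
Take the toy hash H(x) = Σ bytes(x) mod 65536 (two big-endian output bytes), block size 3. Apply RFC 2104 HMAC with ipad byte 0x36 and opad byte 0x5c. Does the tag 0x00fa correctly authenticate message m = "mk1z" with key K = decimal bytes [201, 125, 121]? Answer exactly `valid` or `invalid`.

Key decimal bytes [201, 125, 121] = c9 7d 79 is exactly B = 3 bytes: K' = c9 7d 79.
K' ⊕ ipad = ff 4b 4f; K' ⊕ opad = 95 21 25.
Inner hash: sum = 255+75+79+109+107+49+122 = 796 → 03 1c.
Outer hash (recomputed tag): sum = 149+33+37+3+28 = 250 → 00 fa.
Recomputed tag = 00fa; claimed = 00fa → match.

valid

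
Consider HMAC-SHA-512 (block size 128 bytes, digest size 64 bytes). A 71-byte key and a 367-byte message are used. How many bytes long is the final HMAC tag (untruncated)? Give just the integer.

64

The tag is one SHA-512 digest: 64 bytes.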